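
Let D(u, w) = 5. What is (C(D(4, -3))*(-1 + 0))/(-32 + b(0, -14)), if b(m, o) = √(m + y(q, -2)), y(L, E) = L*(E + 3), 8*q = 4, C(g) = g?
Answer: 320/2047 + 5*√2/2047 ≈ 0.15978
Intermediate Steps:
q = ½ (q = (⅛)*4 = ½ ≈ 0.50000)
y(L, E) = L*(3 + E)
b(m, o) = √(½ + m) (b(m, o) = √(m + (3 - 2)/2) = √(m + (½)*1) = √(m + ½) = √(½ + m))
(C(D(4, -3))*(-1 + 0))/(-32 + b(0, -14)) = (5*(-1 + 0))/(-32 + √(2 + 4*0)/2) = (5*(-1))/(-32 + √(2 + 0)/2) = -5/(-32 + √2/2)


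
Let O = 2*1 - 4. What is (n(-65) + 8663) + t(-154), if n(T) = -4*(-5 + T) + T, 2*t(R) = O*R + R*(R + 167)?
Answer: 8031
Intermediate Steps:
O = -2 (O = 2 - 4 = -2)
t(R) = -R + R*(167 + R)/2 (t(R) = (-2*R + R*(R + 167))/2 = (-2*R + R*(167 + R))/2 = -R + R*(167 + R)/2)
n(T) = 20 - 3*T (n(T) = (20 - 4*T) + T = 20 - 3*T)
(n(-65) + 8663) + t(-154) = ((20 - 3*(-65)) + 8663) + (1/2)*(-154)*(165 - 154) = ((20 + 195) + 8663) + (1/2)*(-154)*11 = (215 + 8663) - 847 = 8878 - 847 = 8031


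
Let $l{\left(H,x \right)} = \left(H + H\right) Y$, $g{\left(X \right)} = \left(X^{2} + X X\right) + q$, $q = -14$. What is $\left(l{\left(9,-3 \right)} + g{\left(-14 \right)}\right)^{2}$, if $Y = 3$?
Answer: $186624$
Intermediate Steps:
$g{\left(X \right)} = -14 + 2 X^{2}$ ($g{\left(X \right)} = \left(X^{2} + X X\right) - 14 = \left(X^{2} + X^{2}\right) - 14 = 2 X^{2} - 14 = -14 + 2 X^{2}$)
$l{\left(H,x \right)} = 6 H$ ($l{\left(H,x \right)} = \left(H + H\right) 3 = 2 H 3 = 6 H$)
$\left(l{\left(9,-3 \right)} + g{\left(-14 \right)}\right)^{2} = \left(6 \cdot 9 - \left(14 - 2 \left(-14\right)^{2}\right)\right)^{2} = \left(54 + \left(-14 + 2 \cdot 196\right)\right)^{2} = \left(54 + \left(-14 + 392\right)\right)^{2} = \left(54 + 378\right)^{2} = 432^{2} = 186624$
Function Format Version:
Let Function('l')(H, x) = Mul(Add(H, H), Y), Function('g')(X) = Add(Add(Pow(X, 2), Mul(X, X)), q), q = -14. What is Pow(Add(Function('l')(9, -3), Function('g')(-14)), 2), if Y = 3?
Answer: 186624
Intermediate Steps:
Function('g')(X) = Add(-14, Mul(2, Pow(X, 2))) (Function('g')(X) = Add(Add(Pow(X, 2), Mul(X, X)), -14) = Add(Add(Pow(X, 2), Pow(X, 2)), -14) = Add(Mul(2, Pow(X, 2)), -14) = Add(-14, Mul(2, Pow(X, 2))))
Function('l')(H, x) = Mul(6, H) (Function('l')(H, x) = Mul(Add(H, H), 3) = Mul(Mul(2, H), 3) = Mul(6, H))
Pow(Add(Function('l')(9, -3), Function('g')(-14)), 2) = Pow(Add(Mul(6, 9), Add(-14, Mul(2, Pow(-14, 2)))), 2) = Pow(Add(54, Add(-14, Mul(2, 196))), 2) = Pow(Add(54, Add(-14, 392)), 2) = Pow(Add(54, 378), 2) = Pow(432, 2) = 186624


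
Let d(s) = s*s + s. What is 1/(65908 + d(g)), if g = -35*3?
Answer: 1/76828 ≈ 1.3016e-5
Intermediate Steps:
g = -105
d(s) = s + s² (d(s) = s² + s = s + s²)
1/(65908 + d(g)) = 1/(65908 - 105*(1 - 105)) = 1/(65908 - 105*(-104)) = 1/(65908 + 10920) = 1/76828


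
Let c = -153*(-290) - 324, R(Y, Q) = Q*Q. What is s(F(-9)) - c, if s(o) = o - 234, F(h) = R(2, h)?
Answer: -44199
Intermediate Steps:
R(Y, Q) = Q²
c = 44046 (c = 44370 - 324 = 44046)
F(h) = h²
s(o) = -234 + o
s(F(-9)) - c = (-234 + (-9)²) - 1*44046 = (-234 + 81) - 44046 = -153 - 44046 = -44199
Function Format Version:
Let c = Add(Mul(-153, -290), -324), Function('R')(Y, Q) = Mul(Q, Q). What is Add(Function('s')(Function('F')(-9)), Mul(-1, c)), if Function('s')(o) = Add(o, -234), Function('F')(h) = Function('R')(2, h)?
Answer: -44199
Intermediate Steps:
Function('R')(Y, Q) = Pow(Q, 2)
c = 44046 (c = Add(44370, -324) = 44046)
Function('F')(h) = Pow(h, 2)
Function('s')(o) = Add(-234, o)
Add(Function('s')(Function('F')(-9)), Mul(-1, c)) = Add(Add(-234, Pow(-9, 2)), Mul(-1, 44046)) = Add(Add(-234, 81), -44046) = Add(-153, -44046) = -44199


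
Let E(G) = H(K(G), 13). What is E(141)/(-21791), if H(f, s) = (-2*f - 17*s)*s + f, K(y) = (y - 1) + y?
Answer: 1414/3113 ≈ 0.45422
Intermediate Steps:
K(y) = -1 + 2*y (K(y) = (-1 + y) + y = -1 + 2*y)
H(f, s) = f + s*(-17*s - 2*f) (H(f, s) = (-17*s - 2*f)*s + f = s*(-17*s - 2*f) + f = f + s*(-17*s - 2*f))
E(G) = -2848 - 50*G (E(G) = (-1 + 2*G) - 17*13² - 2*(-1 + 2*G)*13 = (-1 + 2*G) - 17*169 + (26 - 52*G) = (-1 + 2*G) - 2873 + (26 - 52*G) = -2848 - 50*G)
E(141)/(-21791) = (-2848 - 50*141)/(-21791) = (-2848 - 7050)*(-1/21791) = -9898*(-1/21791) = 1414/3113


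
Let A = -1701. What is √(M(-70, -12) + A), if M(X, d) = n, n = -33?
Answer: 17*I*√6 ≈ 41.641*I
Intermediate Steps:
M(X, d) = -33
√(M(-70, -12) + A) = √(-33 - 1701) = √(-1734) = 17*I*√6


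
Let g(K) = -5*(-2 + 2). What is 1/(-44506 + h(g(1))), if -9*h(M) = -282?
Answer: -3/133424 ≈ -2.2485e-5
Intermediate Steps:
g(K) = 0 (g(K) = -5*0 = 0)
h(M) = 94/3 (h(M) = -⅑*(-282) = 94/3)
1/(-44506 + h(g(1))) = 1/(-44506 + 94/3) = 1/(-133424/3) = -3/133424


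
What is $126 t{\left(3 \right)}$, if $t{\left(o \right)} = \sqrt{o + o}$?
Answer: $126 \sqrt{6} \approx 308.64$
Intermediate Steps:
$t{\left(o \right)} = \sqrt{2} \sqrt{o}$ ($t{\left(o \right)} = \sqrt{2 o} = \sqrt{2} \sqrt{o}$)
$126 t{\left(3 \right)} = 126 \sqrt{2} \sqrt{3} = 126 \sqrt{6}$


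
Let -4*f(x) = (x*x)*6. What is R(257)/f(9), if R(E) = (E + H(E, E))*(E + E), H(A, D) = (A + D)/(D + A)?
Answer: -88408/81 ≈ -1091.5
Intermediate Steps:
H(A, D) = 1 (H(A, D) = (A + D)/(A + D) = 1)
R(E) = 2*E*(1 + E) (R(E) = (E + 1)*(E + E) = (1 + E)*(2*E) = 2*E*(1 + E))
f(x) = -3*x²/2 (f(x) = -x*x*6/4 = -x²*6/4 = -3*x²/2)
R(257)/f(9) = (2*257*(1 + 257))/((-3/2*9²)) = (2*257*258)/((-3/2*81)) = 132612/(-243/2) = 132612*(-2/243) = -88408/81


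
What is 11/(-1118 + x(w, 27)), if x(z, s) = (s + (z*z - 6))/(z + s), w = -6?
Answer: -77/7807 ≈ -0.0098629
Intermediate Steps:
x(z, s) = (-6 + s + z**2)/(s + z) (x(z, s) = (s + (z**2 - 6))/(s + z) = (s + (-6 + z**2))/(s + z) = (-6 + s + z**2)/(s + z))
11/(-1118 + x(w, 27)) = 11/(-1118 + (-6 + 27 + (-6)**2)/(27 - 6)) = 11/(-1118 + (-6 + 27 + 36)/21) = 11/(-1118 + (1/21)*57) = 11/(-1118 + 19/7) = 11/(-7807/7) = -7/7807*11 = -77/7807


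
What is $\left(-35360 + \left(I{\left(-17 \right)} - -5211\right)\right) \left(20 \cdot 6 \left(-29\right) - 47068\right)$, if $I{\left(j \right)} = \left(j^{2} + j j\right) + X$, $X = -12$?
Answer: $1495361484$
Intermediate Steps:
$I{\left(j \right)} = -12 + 2 j^{2}$ ($I{\left(j \right)} = \left(j^{2} + j j\right) - 12 = \left(j^{2} + j^{2}\right) - 12 = 2 j^{2} - 12 = -12 + 2 j^{2}$)
$\left(-35360 + \left(I{\left(-17 \right)} - -5211\right)\right) \left(20 \cdot 6 \left(-29\right) - 47068\right) = \left(-35360 - \left(-5199 - 578\right)\right) \left(20 \cdot 6 \left(-29\right) - 47068\right) = \left(-35360 + \left(\left(-12 + 2 \cdot 289\right) + 5211\right)\right) \left(120 \left(-29\right) - 47068\right) = \left(-35360 + \left(\left(-12 + 578\right) + 5211\right)\right) \left(-3480 - 47068\right) = \left(-35360 + \left(566 + 5211\right)\right) \left(-50548\right) = \left(-35360 + 5777\right) \left(-50548\right) = \left(-29583\right) \left(-50548\right) = 1495361484$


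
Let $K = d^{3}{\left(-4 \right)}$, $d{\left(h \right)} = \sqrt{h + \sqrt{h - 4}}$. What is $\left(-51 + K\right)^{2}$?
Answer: $\left(51 - 2 \sqrt{2} \left(-2 + i \sqrt{2}\right)^{\frac{3}{2}}\right)^{2} \approx 3515.1 + 780.34 i$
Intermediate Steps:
$d{\left(h \right)} = \sqrt{h + \sqrt{-4 + h}}$
$K = \left(-4 + 2 i \sqrt{2}\right)^{\frac{3}{2}}$ ($K = \left(\sqrt{-4 + \sqrt{-4 - 4}}\right)^{3} = \left(\sqrt{-4 + \sqrt{-8}}\right)^{3} = \left(\sqrt{-4 + 2 i \sqrt{2}}\right)^{3} = \left(-4 + 2 i \sqrt{2}\right)^{\frac{3}{2}} \approx -8.648 - 6.5412 i$)
$\left(-51 + K\right)^{2} = \left(-51 + 2 \sqrt{2} \left(-2 + i \sqrt{2}\right)^{\frac{3}{2}}\right)^{2}$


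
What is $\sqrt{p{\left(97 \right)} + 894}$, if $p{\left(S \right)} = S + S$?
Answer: $8 \sqrt{17} \approx 32.985$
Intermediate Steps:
$p{\left(S \right)} = 2 S$
$\sqrt{p{\left(97 \right)} + 894} = \sqrt{2 \cdot 97 + 894} = \sqrt{194 + 894} = \sqrt{1088} = 8 \sqrt{17}$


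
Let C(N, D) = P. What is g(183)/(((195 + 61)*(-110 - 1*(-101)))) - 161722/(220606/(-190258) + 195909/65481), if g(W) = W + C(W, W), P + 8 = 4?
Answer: -11722358658368483/132816017664 ≈ -88260.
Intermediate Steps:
P = -4 (P = -8 + 4 = -4)
C(N, D) = -4
g(W) = -4 + W (g(W) = W - 4 = -4 + W)
g(183)/(((195 + 61)*(-110 - 1*(-101)))) - 161722/(220606/(-190258) + 195909/65481) = (-4 + 183)/(((195 + 61)*(-110 - 1*(-101)))) - 161722/(220606/(-190258) + 195909/65481) = 179/((256*(-110 + 101))) - 161722/(220606*(-1/190258) + 195909*(1/65481)) = 179/((256*(-9))) - 161722/(-110303/95129 + 65303/21827) = 179/(-2304) - 161722/3804625506/2076380683 = 179*(-1/2304) - 161722*2076380683/3804625506 = -179/2304 - 15263474400733/172937523 = -11722358658368483/132816017664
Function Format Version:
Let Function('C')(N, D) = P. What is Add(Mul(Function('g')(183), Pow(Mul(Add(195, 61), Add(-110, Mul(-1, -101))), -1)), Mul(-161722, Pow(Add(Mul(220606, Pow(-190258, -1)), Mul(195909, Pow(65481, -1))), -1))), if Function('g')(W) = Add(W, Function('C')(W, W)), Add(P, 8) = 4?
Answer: Rational(-11722358658368483, 132816017664) ≈ -88260.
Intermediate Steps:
P = -4 (P = Add(-8, 4) = -4)
Function('C')(N, D) = -4
Function('g')(W) = Add(-4, W) (Function('g')(W) = Add(W, -4) = Add(-4, W))
Add(Mul(Function('g')(183), Pow(Mul(Add(195, 61), Add(-110, Mul(-1, -101))), -1)), Mul(-161722, Pow(Add(Mul(220606, Pow(-190258, -1)), Mul(195909, Pow(65481, -1))), -1))) = Add(Mul(Add(-4, 183), Pow(Mul(Add(195, 61), Add(-110, Mul(-1, -101))), -1)), Mul(-161722, Pow(Add(Mul(220606, Pow(-190258, -1)), Mul(195909, Pow(65481, -1))), -1))) = Add(Mul(179, Pow(Mul(256, Add(-110, 101)), -1)), Mul(-161722, Pow(Add(Mul(220606, Rational(-1, 190258)), Mul(195909, Rational(1, 65481))), -1))) = Add(Mul(179, Pow(Mul(256, -9), -1)), Mul(-161722, Pow(Add(Rational(-110303, 95129), Rational(65303, 21827)), -1))) = Add(Mul(179, Pow(-2304, -1)), Mul(-161722, Pow(Rational(3804625506, 2076380683), -1))) = Add(Mul(179, Rational(-1, 2304)), Mul(-161722, Rational(2076380683, 3804625506))) = Add(Rational(-179, 2304), Rational(-15263474400733, 172937523)) = Rational(-11722358658368483, 132816017664)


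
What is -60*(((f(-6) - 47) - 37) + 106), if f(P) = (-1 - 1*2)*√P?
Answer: -1320 + 180*I*√6 ≈ -1320.0 + 440.91*I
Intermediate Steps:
f(P) = -3*√P (f(P) = (-1 - 2)*√P = -3*√P)
-60*(((f(-6) - 47) - 37) + 106) = -60*(((-3*I*√6 - 47) - 37) + 106) = -60*(((-47 - 3*I*√6) - 37) + 106) = -60*((-84 - 3*I*√6) + 106) = -60*(22 - 3*I*√6) = -1320 + 180*I*√6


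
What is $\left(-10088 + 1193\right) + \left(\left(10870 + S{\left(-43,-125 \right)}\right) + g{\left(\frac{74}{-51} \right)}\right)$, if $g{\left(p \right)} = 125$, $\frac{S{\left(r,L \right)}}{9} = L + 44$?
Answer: $1371$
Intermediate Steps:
$S{\left(r,L \right)} = 396 + 9 L$ ($S{\left(r,L \right)} = 9 \left(L + 44\right) = 9 \left(44 + L\right) = 396 + 9 L$)
$\left(-10088 + 1193\right) + \left(\left(10870 + S{\left(-43,-125 \right)}\right) + g{\left(\frac{74}{-51} \right)}\right) = \left(-10088 + 1193\right) + \left(\left(10870 + \left(396 + 9 \left(-125\right)\right)\right) + 125\right) = -8895 + \left(\left(10870 + \left(396 - 1125\right)\right) + 125\right) = -8895 + \left(\left(10870 - 729\right) + 125\right) = -8895 + \left(10141 + 125\right) = -8895 + 10266 = 1371$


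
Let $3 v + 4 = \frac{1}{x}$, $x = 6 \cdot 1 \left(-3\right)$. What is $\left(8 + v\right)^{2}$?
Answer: $\frac{128881}{2916} \approx 44.198$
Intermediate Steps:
$x = -18$ ($x = 6 \left(-3\right) = -18$)
$v = - \frac{73}{54}$ ($v = - \frac{4}{3} + \frac{1}{3 \left(-18\right)} = - \frac{4}{3} + \frac{1}{3} \left(- \frac{1}{18}\right) = - \frac{4}{3} - \frac{1}{54} = - \frac{73}{54} \approx -1.3519$)
$\left(8 + v\right)^{2} = \left(8 - \frac{73}{54}\right)^{2} = \left(\frac{359}{54}\right)^{2} = \frac{128881}{2916}$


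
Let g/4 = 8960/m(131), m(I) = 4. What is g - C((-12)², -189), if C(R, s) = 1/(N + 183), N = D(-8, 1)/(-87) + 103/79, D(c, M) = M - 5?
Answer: 11352635687/1267036 ≈ 8960.0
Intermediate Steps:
D(c, M) = -5 + M
N = 9277/6873 (N = (-5 + 1)/(-87) + 103/79 = -4*(-1/87) + 103*(1/79) = 4/87 + 103/79 = 9277/6873 ≈ 1.3498)
C(R, s) = 6873/1267036 (C(R, s) = 1/(9277/6873 + 183) = 1/(1267036/6873) = 6873/1267036)
g = 8960 (g = 4*(8960/4) = 4*(8960*(¼)) = 4*2240 = 8960)
g - C((-12)², -189) = 8960 - 1*6873/1267036 = 8960 - 6873/1267036 = 11352635687/1267036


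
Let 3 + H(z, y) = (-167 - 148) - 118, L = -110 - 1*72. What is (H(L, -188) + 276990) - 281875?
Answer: -5321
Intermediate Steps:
L = -182 (L = -110 - 72 = -182)
H(z, y) = -436 (H(z, y) = -3 + ((-167 - 148) - 118) = -3 + (-315 - 118) = -3 - 433 = -436)
(H(L, -188) + 276990) - 281875 = (-436 + 276990) - 281875 = 276554 - 281875 = -5321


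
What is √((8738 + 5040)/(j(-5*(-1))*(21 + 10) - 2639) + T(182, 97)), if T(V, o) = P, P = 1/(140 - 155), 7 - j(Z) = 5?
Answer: I*√898715865/12885 ≈ 2.3266*I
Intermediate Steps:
j(Z) = 2 (j(Z) = 7 - 1*5 = 7 - 5 = 2)
P = -1/15 (P = 1/(-15) = -1/15 ≈ -0.066667)
T(V, o) = -1/15
√((8738 + 5040)/(j(-5*(-1))*(21 + 10) - 2639) + T(182, 97)) = √((8738 + 5040)/(2*(21 + 10) - 2639) - 1/15) = √(13778/(2*31 - 2639) - 1/15) = √(13778/(62 - 2639) - 1/15) = √(13778/(-2577) - 1/15) = √(13778*(-1/2577) - 1/15) = √(-13778/2577 - 1/15) = √(-69749/12885) = I*√898715865/12885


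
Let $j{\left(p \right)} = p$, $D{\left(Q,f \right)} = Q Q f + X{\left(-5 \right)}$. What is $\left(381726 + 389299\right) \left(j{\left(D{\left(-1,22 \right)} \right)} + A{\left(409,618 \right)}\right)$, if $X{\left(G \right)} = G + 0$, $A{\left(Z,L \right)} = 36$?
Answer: $40864325$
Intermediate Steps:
$X{\left(G \right)} = G$
$D{\left(Q,f \right)} = -5 + f Q^{2}$ ($D{\left(Q,f \right)} = Q Q f - 5 = Q^{2} f - 5 = f Q^{2} - 5 = -5 + f Q^{2}$)
$\left(381726 + 389299\right) \left(j{\left(D{\left(-1,22 \right)} \right)} + A{\left(409,618 \right)}\right) = \left(381726 + 389299\right) \left(\left(-5 + 22 \left(-1\right)^{2}\right) + 36\right) = 771025 \left(\left(-5 + 22 \cdot 1\right) + 36\right) = 771025 \left(\left(-5 + 22\right) + 36\right) = 771025 \left(17 + 36\right) = 771025 \cdot 53 = 40864325$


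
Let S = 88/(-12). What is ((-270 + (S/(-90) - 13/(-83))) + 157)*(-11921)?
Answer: 15062147737/11205 ≈ 1.3442e+6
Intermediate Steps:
S = -22/3 (S = 88*(-1/12) = -22/3 ≈ -7.3333)
((-270 + (S/(-90) - 13/(-83))) + 157)*(-11921) = ((-270 + (-22/3/(-90) - 13/(-83))) + 157)*(-11921) = ((-270 + (-22/3*(-1/90) - 13*(-1/83))) + 157)*(-11921) = ((-270 + (11/135 + 13/83)) + 157)*(-11921) = ((-270 + 2668/11205) + 157)*(-11921) = (-3022682/11205 + 157)*(-11921) = -1263497/11205*(-11921) = 15062147737/11205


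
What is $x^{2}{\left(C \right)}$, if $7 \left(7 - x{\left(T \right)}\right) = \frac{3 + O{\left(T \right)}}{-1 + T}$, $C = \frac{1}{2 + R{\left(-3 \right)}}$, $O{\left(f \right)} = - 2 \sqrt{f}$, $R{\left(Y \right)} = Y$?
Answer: $\frac{10197}{196} - \frac{101 i}{49} \approx 52.026 - 2.0612 i$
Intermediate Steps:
$C = -1$ ($C = \frac{1}{2 - 3} = \frac{1}{-1} = -1$)
$x{\left(T \right)} = 7 - \frac{3 - 2 \sqrt{T}}{7 \left(-1 + T\right)}$ ($x{\left(T \right)} = 7 - \frac{\left(3 - 2 \sqrt{T}\right) \frac{1}{-1 + T}}{7} = 7 - \frac{\frac{1}{-1 + T} \left(3 - 2 \sqrt{T}\right)}{7} = 7 - \frac{3 - 2 \sqrt{T}}{7 \left(-1 + T\right)}$)
$x^{2}{\left(C \right)} = \left(\frac{-52 + 2 \sqrt{-1} + 49 \left(-1\right)}{7 \left(-1 - 1\right)}\right)^{2} = \left(\frac{-52 + 2 i - 49}{7 \left(-2\right)}\right)^{2} = \left(\frac{1}{7} \left(- \frac{1}{2}\right) \left(-101 + 2 i\right)\right)^{2} = \left(\frac{101}{14} - \frac{i}{7}\right)^{2}$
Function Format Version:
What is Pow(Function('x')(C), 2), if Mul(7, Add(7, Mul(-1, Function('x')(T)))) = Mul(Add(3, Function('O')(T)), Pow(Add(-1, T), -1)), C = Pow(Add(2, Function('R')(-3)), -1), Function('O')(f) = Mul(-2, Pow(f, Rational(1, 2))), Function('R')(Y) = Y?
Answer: Add(Rational(10197, 196), Mul(Rational(-101, 49), I)) ≈ Add(52.026, Mul(-2.0612, I))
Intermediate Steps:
C = -1 (C = Pow(Add(2, -3), -1) = Pow(-1, -1) = -1)
Function('x')(T) = Add(7, Mul(Rational(-1, 7), Pow(Add(-1, T), -1), Add(3, Mul(-2, Pow(T, Rational(1, 2)))))) (Function('x')(T) = Add(7, Mul(Rational(-1, 7), Mul(Add(3, Mul(-2, Pow(T, Rational(1, 2)))), Pow(Add(-1, T), -1)))) = Add(7, Mul(Rational(-1, 7), Mul(Pow(Add(-1, T), -1), Add(3, Mul(-2, Pow(T, Rational(1, 2))))))) = Add(7, Mul(Rational(-1, 7), Pow(Add(-1, T), -1), Add(3, Mul(-2, Pow(T, Rational(1, 2)))))))
Pow(Function('x')(C), 2) = Pow(Mul(Rational(1, 7), Pow(Add(-1, -1), -1), Add(-52, Mul(2, Pow(-1, Rational(1, 2))), Mul(49, -1))), 2) = Pow(Mul(Rational(1, 7), Pow(-2, -1), Add(-52, Mul(2, I), -49)), 2) = Pow(Mul(Rational(1, 7), Rational(-1, 2), Add(-101, Mul(2, I))), 2) = Pow(Add(Rational(101, 14), Mul(Rational(-1, 7), I)), 2)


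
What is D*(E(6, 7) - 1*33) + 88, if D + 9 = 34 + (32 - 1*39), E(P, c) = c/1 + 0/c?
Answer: -380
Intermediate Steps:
E(P, c) = c (E(P, c) = c*1 + 0 = c + 0 = c)
D = 18 (D = -9 + (34 + (32 - 1*39)) = -9 + (34 + (32 - 39)) = -9 + (34 - 7) = -9 + 27 = 18)
D*(E(6, 7) - 1*33) + 88 = 18*(7 - 1*33) + 88 = 18*(7 - 33) + 88 = 18*(-26) + 88 = -468 + 88 = -380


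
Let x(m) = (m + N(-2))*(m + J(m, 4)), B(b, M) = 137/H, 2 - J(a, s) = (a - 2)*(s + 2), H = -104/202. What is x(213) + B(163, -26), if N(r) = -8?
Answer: -11217497/52 ≈ -2.1572e+5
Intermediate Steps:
H = -52/101 (H = -104*1/202 = -52/101 ≈ -0.51485)
J(a, s) = 2 - (-2 + a)*(2 + s) (J(a, s) = 2 - (a - 2)*(s + 2) = 2 - (-2 + a)*(2 + s))
B(b, M) = -13837/52 (B(b, M) = 137/(-52/101) = 137*(-101/52) = -13837/52)
x(m) = (-8 + m)*(14 - 5*m) (x(m) = (m - 8)*(m + (6 - 2*m + 2*4 - 1*m*4)) = (-8 + m)*(m + (6 - 2*m + 8 - 4*m)) = (-8 + m)*(m + (14 - 6*m)) = (-8 + m)*(14 - 5*m))
x(213) + B(163, -26) = (-112 - 5*213**2 + 54*213) - 13837/52 = (-112 - 5*45369 + 11502) - 13837/52 = (-112 - 226845 + 11502) - 13837/52 = -215455 - 13837/52 = -11217497/52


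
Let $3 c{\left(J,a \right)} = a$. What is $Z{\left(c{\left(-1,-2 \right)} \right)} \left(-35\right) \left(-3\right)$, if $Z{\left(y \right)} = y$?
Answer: $-70$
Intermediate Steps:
$c{\left(J,a \right)} = \frac{a}{3}$
$Z{\left(c{\left(-1,-2 \right)} \right)} \left(-35\right) \left(-3\right) = \frac{1}{3} \left(-2\right) \left(-35\right) \left(-3\right) = \left(- \frac{2}{3}\right) \left(-35\right) \left(-3\right) = \frac{70}{3} \left(-3\right) = -70$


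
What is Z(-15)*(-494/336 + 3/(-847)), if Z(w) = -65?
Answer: 1947335/20328 ≈ 95.796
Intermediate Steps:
Z(-15)*(-494/336 + 3/(-847)) = -65*(-494/336 + 3/(-847)) = -65*(-494*1/336 + 3*(-1/847)) = -65*(-247/168 - 3/847) = -65*(-29959/20328) = 1947335/20328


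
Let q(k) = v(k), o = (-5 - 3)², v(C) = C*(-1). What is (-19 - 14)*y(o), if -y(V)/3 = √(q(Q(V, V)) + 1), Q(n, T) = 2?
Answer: 99*I ≈ 99.0*I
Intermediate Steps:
v(C) = -C
o = 64 (o = (-8)² = 64)
q(k) = -k
y(V) = -3*I (y(V) = -3*√(-1*2 + 1) = -3*√(-2 + 1) = -3*I)
(-19 - 14)*y(o) = (-19 - 14)*(-3*I) = -(-99)*I = 99*I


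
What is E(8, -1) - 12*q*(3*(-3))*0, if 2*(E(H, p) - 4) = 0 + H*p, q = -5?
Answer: 0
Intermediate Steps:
E(H, p) = 4 + H*p/2 (E(H, p) = 4 + (0 + H*p)/2 = 4 + (H*p)/2 = 4 + H*p/2)
E(8, -1) - 12*q*(3*(-3))*0 = (4 + (1/2)*8*(-1)) - (-60)*(3*(-3))*0 = (4 - 4) - (-60)*(-9*0) = 0 - (-60)*0 = 0 - 12*0 = 0 + 0 = 0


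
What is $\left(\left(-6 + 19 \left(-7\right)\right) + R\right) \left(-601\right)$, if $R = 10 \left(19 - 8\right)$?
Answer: $17429$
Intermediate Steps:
$R = 110$ ($R = 10 \cdot 11 = 110$)
$\left(\left(-6 + 19 \left(-7\right)\right) + R\right) \left(-601\right) = \left(\left(-6 + 19 \left(-7\right)\right) + 110\right) \left(-601\right) = \left(\left(-6 - 133\right) + 110\right) \left(-601\right) = \left(-139 + 110\right) \left(-601\right) = \left(-29\right) \left(-601\right) = 17429$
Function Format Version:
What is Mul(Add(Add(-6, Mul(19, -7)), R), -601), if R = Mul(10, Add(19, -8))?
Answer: 17429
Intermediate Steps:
R = 110 (R = Mul(10, 11) = 110)
Mul(Add(Add(-6, Mul(19, -7)), R), -601) = Mul(Add(Add(-6, Mul(19, -7)), 110), -601) = Mul(Add(Add(-6, -133), 110), -601) = Mul(Add(-139, 110), -601) = Mul(-29, -601) = 17429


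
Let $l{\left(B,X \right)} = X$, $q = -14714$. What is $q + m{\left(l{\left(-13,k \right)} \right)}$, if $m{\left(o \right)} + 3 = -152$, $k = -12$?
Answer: $-14869$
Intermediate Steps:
$m{\left(o \right)} = -155$ ($m{\left(o \right)} = -3 - 152 = -155$)
$q + m{\left(l{\left(-13,k \right)} \right)} = -14714 - 155 = -14869$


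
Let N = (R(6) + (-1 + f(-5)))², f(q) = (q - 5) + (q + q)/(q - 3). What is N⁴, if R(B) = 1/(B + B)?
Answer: 500246412961/6561 ≈ 7.6246e+7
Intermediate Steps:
f(q) = -5 + q + 2*q/(-3 + q) (f(q) = (-5 + q) + (2*q)/(-3 + q) = (-5 + q) + 2*q/(-3 + q) = -5 + q + 2*q/(-3 + q))
R(B) = 1/(2*B)
N = 841/9 (N = ((½)/6 + (-1 + (15 + (-5)² - 6*(-5))/(-3 - 5)))² = ((½)*(⅙) + (-1 + (15 + 25 + 30)/(-8)))² = (1/12 + (-1 - ⅛*70))² = (1/12 + (-1 - 35/4))² = (1/12 - 39/4)² = (-29/3)² = 841/9 ≈ 93.444)
N⁴ = (841/9)⁴ = 500246412961/6561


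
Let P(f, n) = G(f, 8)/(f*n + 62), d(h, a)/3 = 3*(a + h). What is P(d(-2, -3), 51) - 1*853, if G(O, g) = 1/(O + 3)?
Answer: -79999457/93786 ≈ -853.00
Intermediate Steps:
G(O, g) = 1/(3 + O)
d(h, a) = 9*a + 9*h (d(h, a) = 3*(3*(a + h)) = 3*(3*a + 3*h) = 9*a + 9*h)
P(f, n) = 1/((3 + f)*(62 + f*n)) (P(f, n) = 1/((3 + f)*(f*n + 62)) = 1/((3 + f)*(62 + f*n)))
P(d(-2, -3), 51) - 1*853 = 1/((3 + (9*(-3) + 9*(-2)))*(62 + (9*(-3) + 9*(-2))*51)) - 1*853 = 1/((3 + (-27 - 18))*(62 + (-27 - 18)*51)) - 853 = 1/((3 - 45)*(62 - 45*51)) - 853 = 1/((-42)*(62 - 2295)) - 853 = -1/42/(-2233) - 853 = -1/42*(-1/2233) - 853 = 1/93786 - 853 = -79999457/93786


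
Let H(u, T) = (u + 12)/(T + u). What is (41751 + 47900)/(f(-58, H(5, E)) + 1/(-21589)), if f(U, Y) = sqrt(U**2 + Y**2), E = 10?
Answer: 435481973775/352914375246844 + 626774688788565*sqrt(757189)/352914375246844 ≈ 1545.4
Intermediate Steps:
H(u, T) = (12 + u)/(T + u)
(41751 + 47900)/(f(-58, H(5, E)) + 1/(-21589)) = (41751 + 47900)/(sqrt((-58)**2 + ((12 + 5)/(10 + 5))**2) + 1/(-21589)) = 89651/(sqrt(3364 + (17/15)**2) - 1/21589) = 89651/(sqrt(3364 + 289/225) - 1/21589) = 89651/(sqrt(757189/225) - 1/21589) = 89651/(sqrt(757189)/15 - 1/21589) = 89651/(-1/21589 + sqrt(757189)/15)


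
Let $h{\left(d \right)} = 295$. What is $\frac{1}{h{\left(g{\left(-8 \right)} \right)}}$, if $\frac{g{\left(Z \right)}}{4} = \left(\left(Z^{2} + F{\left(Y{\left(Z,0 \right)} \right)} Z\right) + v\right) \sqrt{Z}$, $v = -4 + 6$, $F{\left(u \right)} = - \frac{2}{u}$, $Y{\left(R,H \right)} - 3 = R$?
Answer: $\frac{1}{295} \approx 0.0033898$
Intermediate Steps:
$Y{\left(R,H \right)} = 3 + R$
$v = 2$
$g{\left(Z \right)} = 4 \sqrt{Z} \left(2 + Z^{2} - \frac{2 Z}{3 + Z}\right)$ ($g{\left(Z \right)} = 4 \left(\left(Z^{2} + - \frac{2}{3 + Z} Z\right) + 2\right) \sqrt{Z} = 4 \left(\left(Z^{2} - \frac{2 Z}{3 + Z}\right) + 2\right) \sqrt{Z} = 4 \left(2 + Z^{2} - \frac{2 Z}{3 + Z}\right) \sqrt{Z} = 4 \sqrt{Z} \left(2 + Z^{2} - \frac{2 Z}{3 + Z}\right)$)
$\frac{1}{h{\left(g{\left(-8 \right)} \right)}} = \frac{1}{295}$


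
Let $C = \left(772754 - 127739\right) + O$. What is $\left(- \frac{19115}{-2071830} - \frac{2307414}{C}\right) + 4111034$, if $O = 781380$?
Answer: $\frac{809941337286182647}{197016530190} \approx 4.111 \cdot 10^{6}$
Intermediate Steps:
$C = 1426395$ ($C = \left(772754 - 127739\right) + 781380 = 645015 + 781380 = 1426395$)
$\left(- \frac{19115}{-2071830} - \frac{2307414}{C}\right) + 4111034 = \left(- \frac{19115}{-2071830} - \frac{2307414}{1426395}\right) + 4111034 = \left(\left(-19115\right) \left(- \frac{1}{2071830}\right) - \frac{769138}{475465}\right) + 4111034 = \left(\frac{3823}{414366} - \frac{769138}{475465}\right) + 4111034 = - \frac{316886933813}{197016530190} + 4111034 = \frac{809941337286182647}{197016530190}$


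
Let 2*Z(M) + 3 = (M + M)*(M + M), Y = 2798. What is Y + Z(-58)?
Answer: 19049/2 ≈ 9524.5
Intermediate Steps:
Z(M) = -3/2 + 2*M**2 (Z(M) = -3/2 + ((M + M)*(M + M))/2 = -3/2 + ((2*M)*(2*M))/2 = -3/2 + (4*M**2)/2 = -3/2 + 2*M**2)
Y + Z(-58) = 2798 + (-3/2 + 2*(-58)**2) = 2798 + (-3/2 + 2*3364) = 2798 + (-3/2 + 6728) = 2798 + 13453/2 = 19049/2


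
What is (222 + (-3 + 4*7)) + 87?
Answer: 334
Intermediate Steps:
(222 + (-3 + 4*7)) + 87 = (222 + (-3 + 28)) + 87 = (222 + 25) + 87 = 247 + 87 = 334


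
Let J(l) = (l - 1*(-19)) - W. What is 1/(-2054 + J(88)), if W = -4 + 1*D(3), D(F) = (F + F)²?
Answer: -1/1979 ≈ -0.00050531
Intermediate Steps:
D(F) = 4*F² (D(F) = (2*F)² = 4*F²)
W = 32 (W = -4 + 1*(4*3²) = -4 + 1*(4*9) = -4 + 1*36 = -4 + 36 = 32)
J(l) = -13 + l (J(l) = (l - 1*(-19)) - 1*32 = (l + 19) - 32 = (19 + l) - 32 = -13 + l)
1/(-2054 + J(88)) = 1/(-2054 + (-13 + 88)) = 1/(-2054 + 75) = 1/(-1979) = -1/1979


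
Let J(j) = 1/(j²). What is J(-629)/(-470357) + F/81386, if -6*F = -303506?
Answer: 28240097252062103/45435975993414246 ≈ 0.62154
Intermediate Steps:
F = 151753/3 (F = -⅙*(-303506) = 151753/3 ≈ 50584.)
J(j) = j⁻²
J(-629)/(-470357) + F/81386 = 1/((-629)²*(-470357)) + (151753/3)/81386 = (1/395641)*(-1/470357) + (151753/3)*(1/81386) = -1/186092513837 + 151753/244158 = 28240097252062103/45435975993414246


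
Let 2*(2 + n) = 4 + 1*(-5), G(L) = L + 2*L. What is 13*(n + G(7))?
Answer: 481/2 ≈ 240.50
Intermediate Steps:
G(L) = 3*L
n = -5/2 (n = -2 + (4 + 1*(-5))/2 = -2 + (4 - 5)/2 = -2 + (1/2)*(-1) = -2 - 1/2 = -5/2 ≈ -2.5000)
13*(n + G(7)) = 13*(-5/2 + 3*7) = 13*(-5/2 + 21) = 13*(37/2) = 481/2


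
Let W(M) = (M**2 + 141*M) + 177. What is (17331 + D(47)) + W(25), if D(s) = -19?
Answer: 21639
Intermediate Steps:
W(M) = 177 + M**2 + 141*M
(17331 + D(47)) + W(25) = (17331 - 19) + (177 + 25**2 + 141*25) = 17312 + (177 + 625 + 3525) = 17312 + 4327 = 21639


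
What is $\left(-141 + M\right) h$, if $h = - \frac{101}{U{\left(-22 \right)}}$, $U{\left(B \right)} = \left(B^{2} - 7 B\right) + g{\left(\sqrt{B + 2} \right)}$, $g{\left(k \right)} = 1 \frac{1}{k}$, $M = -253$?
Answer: $\frac{507771440}{8140881} + \frac{79588 i \sqrt{5}}{8140881} \approx 62.373 + 0.021861 i$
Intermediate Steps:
$g{\left(k \right)} = \frac{1}{k}$
$U{\left(B \right)} = B^{2} + \frac{1}{\sqrt{2 + B}} - 7 B$ ($U{\left(B \right)} = \left(B^{2} - 7 B\right) + \frac{1}{\sqrt{B + 2}} = \left(B^{2} - 7 B\right) + \frac{1}{\sqrt{2 + B}} = B^{2} + \frac{1}{\sqrt{2 + B}} - 7 B$)
$h = - \frac{101}{638 - \frac{i \sqrt{5}}{10}}$ ($h = - \frac{101}{\left(-22\right)^{2} + \frac{1}{\sqrt{2 - 22}} - -154} = - \frac{101}{484 + \frac{1}{\sqrt{-20}} + 154} = - \frac{101}{484 - \frac{i \sqrt{5}}{10} + 154} = - \frac{101}{638 - \frac{i \sqrt{5}}{10}} \approx -0.15831 - 5.5484 \cdot 10^{-5} i$)
$\left(-141 + M\right) h = \left(-141 - 253\right) \left(- \frac{1288760}{8140881} - \frac{202 i \sqrt{5}}{8140881}\right) = - 394 \left(- \frac{1288760}{8140881} - \frac{202 i \sqrt{5}}{8140881}\right) = \frac{507771440}{8140881} + \frac{79588 i \sqrt{5}}{8140881}$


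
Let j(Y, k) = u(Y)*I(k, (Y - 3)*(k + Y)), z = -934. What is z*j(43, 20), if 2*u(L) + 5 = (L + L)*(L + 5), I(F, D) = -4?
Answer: 7701764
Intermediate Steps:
u(L) = -5/2 + L*(5 + L) (u(L) = -5/2 + ((L + L)*(L + 5))/2 = -5/2 + ((2*L)*(5 + L))/2 = -5/2 + (2*L*(5 + L))/2 = -5/2 + L*(5 + L))
j(Y, k) = 10 - 20*Y - 4*Y**2 (j(Y, k) = (-5/2 + Y**2 + 5*Y)*(-4) = 10 - 20*Y - 4*Y**2)
z*j(43, 20) = -934*(10 - 20*43 - 4*43**2) = -934*(10 - 860 - 4*1849) = -934*(10 - 860 - 7396) = -934*(-8246) = 7701764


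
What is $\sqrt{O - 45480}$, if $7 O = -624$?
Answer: $\frac{2 i \sqrt{558222}}{7} \approx 213.47 i$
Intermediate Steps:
$O = - \frac{624}{7}$ ($O = \frac{1}{7} \left(-624\right) = - \frac{624}{7} \approx -89.143$)
$\sqrt{O - 45480} = \sqrt{- \frac{624}{7} - 45480} = \sqrt{- \frac{318984}{7}} = \frac{2 i \sqrt{558222}}{7}$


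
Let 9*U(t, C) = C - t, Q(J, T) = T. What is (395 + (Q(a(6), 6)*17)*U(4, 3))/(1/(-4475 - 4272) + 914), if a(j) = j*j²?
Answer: 10067797/23984271 ≈ 0.41977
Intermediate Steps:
a(j) = j³
U(t, C) = -t/9 + C/9 (U(t, C) = (C - t)/9 = -t/9 + C/9)
(395 + (Q(a(6), 6)*17)*U(4, 3))/(1/(-4475 - 4272) + 914) = (395 + (6*17)*(-⅑*4 + (⅑)*3))/(1/(-4475 - 4272) + 914) = (395 + 102*(-4/9 + ⅓))/(1/(-8747) + 914) = (395 + 102*(-⅑))/(-1/8747 + 914) = (395 - 34/3)/(7994757/8747) = (1151/3)*(8747/7994757) = 10067797/23984271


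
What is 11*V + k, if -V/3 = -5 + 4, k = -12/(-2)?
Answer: 39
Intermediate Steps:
k = 6 (k = -12*(-1/2) = 6)
V = 3 (V = -3*(-5 + 4) = -3*(-1) = 3)
11*V + k = 11*3 + 6 = 33 + 6 = 39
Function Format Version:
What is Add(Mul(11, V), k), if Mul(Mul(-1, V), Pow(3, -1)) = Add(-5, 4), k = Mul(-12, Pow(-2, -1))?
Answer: 39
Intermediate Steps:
k = 6 (k = Mul(-12, Rational(-1, 2)) = 6)
V = 3 (V = Mul(-3, Add(-5, 4)) = Mul(-3, -1) = 3)
Add(Mul(11, V), k) = Add(Mul(11, 3), 6) = Add(33, 6) = 39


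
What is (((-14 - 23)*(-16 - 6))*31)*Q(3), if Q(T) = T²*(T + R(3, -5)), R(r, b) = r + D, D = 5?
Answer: 2498166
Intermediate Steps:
R(r, b) = 5 + r (R(r, b) = r + 5 = 5 + r)
Q(T) = T²*(8 + T) (Q(T) = T²*(T + (5 + 3)) = T²*(T + 8) = T²*(8 + T))
(((-14 - 23)*(-16 - 6))*31)*Q(3) = (((-14 - 23)*(-16 - 6))*31)*(3²*(8 + 3)) = (-37*(-22)*31)*(9*11) = (814*31)*99 = 25234*99 = 2498166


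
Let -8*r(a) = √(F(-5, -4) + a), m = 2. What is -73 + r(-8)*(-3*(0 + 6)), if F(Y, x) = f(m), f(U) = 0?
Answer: -73 + 9*I*√2/2 ≈ -73.0 + 6.364*I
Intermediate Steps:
F(Y, x) = 0
r(a) = -√a/8 (r(a) = -√(0 + a)/8 = -√a/8)
-73 + r(-8)*(-3*(0 + 6)) = -73 + (-I*√2/4)*(-3*(0 + 6)) = -73 + (-I*√2/4)*(-3*6) = -73 - I*√2/4*(-18) = -73 + 9*I*√2/2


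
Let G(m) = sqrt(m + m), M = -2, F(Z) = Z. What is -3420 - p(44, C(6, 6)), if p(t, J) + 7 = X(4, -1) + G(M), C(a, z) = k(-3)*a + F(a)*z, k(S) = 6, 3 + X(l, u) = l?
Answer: -3414 - 2*I ≈ -3414.0 - 2.0*I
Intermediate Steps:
X(l, u) = -3 + l
G(m) = sqrt(2)*sqrt(m) (G(m) = sqrt(2*m) = sqrt(2)*sqrt(m))
C(a, z) = 6*a + a*z
p(t, J) = -6 + 2*I (p(t, J) = -7 + ((-3 + 4) + sqrt(2)*sqrt(-2)) = -7 + (1 + sqrt(2)*(I*sqrt(2))) = -7 + (1 + 2*I) = -6 + 2*I)
-3420 - p(44, C(6, 6)) = -3420 - (-6 + 2*I) = -3420 + (6 - 2*I) = -3414 - 2*I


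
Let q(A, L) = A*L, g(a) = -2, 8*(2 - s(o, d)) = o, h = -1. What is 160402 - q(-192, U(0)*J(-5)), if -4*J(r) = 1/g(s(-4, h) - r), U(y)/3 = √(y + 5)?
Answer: 160402 + 72*√5 ≈ 1.6056e+5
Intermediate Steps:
s(o, d) = 2 - o/8
U(y) = 3*√(5 + y) (U(y) = 3*√(y + 5) = 3*√(5 + y))
J(r) = ⅛ (J(r) = -¼/(-2) = -¼*(-½) = ⅛)
160402 - q(-192, U(0)*J(-5)) = 160402 - (-192)*(3*√(5 + 0))*(⅛) = 160402 - (-192)*(3*√5)*(⅛) = 160402 - (-192)*3*√5/8 = 160402 - (-72)*√5 = 160402 + 72*√5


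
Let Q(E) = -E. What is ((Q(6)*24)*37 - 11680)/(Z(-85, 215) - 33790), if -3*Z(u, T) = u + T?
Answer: 12756/25375 ≈ 0.50270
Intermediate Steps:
Z(u, T) = -T/3 - u/3 (Z(u, T) = -(u + T)/3 = -(T + u)/3 = -T/3 - u/3)
((Q(6)*24)*37 - 11680)/(Z(-85, 215) - 33790) = ((-1*6*24)*37 - 11680)/((-⅓*215 - ⅓*(-85)) - 33790) = (-6*24*37 - 11680)/((-215/3 + 85/3) - 33790) = (-144*37 - 11680)/(-130/3 - 33790) = (-5328 - 11680)/(-101500/3) = -17008*(-3/101500) = 12756/25375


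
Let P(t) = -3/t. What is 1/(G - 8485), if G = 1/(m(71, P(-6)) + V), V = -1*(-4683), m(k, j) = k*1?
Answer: -4754/40337689 ≈ -0.00011786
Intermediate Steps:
m(k, j) = k
V = 4683
G = 1/4754 (G = 1/(71 + 4683) = 1/4754 ≈ 0.00021035)
1/(G - 8485) = 1/(1/4754 - 8485) = 1/(-40337689/4754) = -4754/40337689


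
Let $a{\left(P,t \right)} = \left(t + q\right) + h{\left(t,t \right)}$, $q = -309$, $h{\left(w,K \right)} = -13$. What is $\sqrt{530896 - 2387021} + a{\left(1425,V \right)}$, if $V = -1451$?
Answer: $-1773 + 5 i \sqrt{74245} \approx -1773.0 + 1362.4 i$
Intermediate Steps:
$a{\left(P,t \right)} = -322 + t$ ($a{\left(P,t \right)} = \left(t - 309\right) - 13 = \left(-309 + t\right) - 13 = -322 + t$)
$\sqrt{530896 - 2387021} + a{\left(1425,V \right)} = \sqrt{530896 - 2387021} - 1773 = \sqrt{-1856125} - 1773 = 5 i \sqrt{74245} - 1773 = -1773 + 5 i \sqrt{74245}$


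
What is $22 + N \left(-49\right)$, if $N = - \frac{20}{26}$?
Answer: $\frac{776}{13} \approx 59.692$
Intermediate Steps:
$N = - \frac{10}{13}$ ($N = \left(-20\right) \frac{1}{26} = - \frac{10}{13} \approx -0.76923$)
$22 + N \left(-49\right) = 22 - - \frac{490}{13} = 22 + \frac{490}{13} = \frac{776}{13}$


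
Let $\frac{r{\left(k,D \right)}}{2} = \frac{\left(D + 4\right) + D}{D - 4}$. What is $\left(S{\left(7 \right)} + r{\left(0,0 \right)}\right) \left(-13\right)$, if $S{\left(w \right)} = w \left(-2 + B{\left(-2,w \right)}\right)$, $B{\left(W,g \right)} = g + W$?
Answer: $-247$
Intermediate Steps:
$r{\left(k,D \right)} = \frac{2 \left(4 + 2 D\right)}{-4 + D}$ ($r{\left(k,D \right)} = 2 \frac{\left(D + 4\right) + D}{D - 4} = 2 \frac{\left(4 + D\right) + D}{-4 + D} = 2 \frac{4 + 2 D}{-4 + D} = \frac{2 \left(4 + 2 D\right)}{-4 + D}$)
$B{\left(W,g \right)} = W + g$
$S{\left(w \right)} = w \left(-4 + w\right)$ ($S{\left(w \right)} = w \left(-2 + \left(-2 + w\right)\right) = w \left(-4 + w\right)$)
$\left(S{\left(7 \right)} + r{\left(0,0 \right)}\right) \left(-13\right) = \left(7 \left(-4 + 7\right) + \frac{4 \left(2 + 0\right)}{-4 + 0}\right) \left(-13\right) = \left(7 \cdot 3 + 4 \frac{1}{-4} \cdot 2\right) \left(-13\right) = \left(21 + 4 \left(- \frac{1}{4}\right) 2\right) \left(-13\right) = \left(21 - 2\right) \left(-13\right) = 19 \left(-13\right) = -247$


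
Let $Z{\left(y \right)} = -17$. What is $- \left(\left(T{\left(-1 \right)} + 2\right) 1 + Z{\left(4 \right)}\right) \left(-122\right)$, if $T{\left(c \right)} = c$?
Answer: $-1952$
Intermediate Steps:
$- \left(\left(T{\left(-1 \right)} + 2\right) 1 + Z{\left(4 \right)}\right) \left(-122\right) = - \left(\left(-1 + 2\right) 1 - 17\right) \left(-122\right) = - \left(1 \cdot 1 - 17\right) \left(-122\right) = - \left(1 - 17\right) \left(-122\right) = - \left(-16\right) \left(-122\right) = \left(-1\right) 1952 = -1952$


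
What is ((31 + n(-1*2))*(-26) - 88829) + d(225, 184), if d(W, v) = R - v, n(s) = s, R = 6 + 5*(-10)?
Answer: -89811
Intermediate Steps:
R = -44 (R = 6 - 50 = -44)
d(W, v) = -44 - v
((31 + n(-1*2))*(-26) - 88829) + d(225, 184) = ((31 - 1*2)*(-26) - 88829) + (-44 - 1*184) = ((31 - 2)*(-26) - 88829) + (-44 - 184) = (29*(-26) - 88829) - 228 = (-754 - 88829) - 228 = -89583 - 228 = -89811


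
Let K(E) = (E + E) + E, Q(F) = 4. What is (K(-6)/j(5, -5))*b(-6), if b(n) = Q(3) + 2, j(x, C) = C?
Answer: 108/5 ≈ 21.600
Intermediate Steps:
K(E) = 3*E (K(E) = 2*E + E = 3*E)
b(n) = 6 (b(n) = 4 + 2 = 6)
(K(-6)/j(5, -5))*b(-6) = ((3*(-6))/(-5))*6 = -1/5*(-18)*6 = (18/5)*6 = 108/5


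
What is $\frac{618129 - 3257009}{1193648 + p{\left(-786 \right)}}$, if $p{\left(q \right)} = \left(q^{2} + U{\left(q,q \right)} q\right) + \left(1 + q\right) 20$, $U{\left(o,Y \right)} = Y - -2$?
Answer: $- \frac{82465}{75374} \approx -1.0941$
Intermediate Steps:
$U{\left(o,Y \right)} = 2 + Y$ ($U{\left(o,Y \right)} = Y + 2 = 2 + Y$)
$p{\left(q \right)} = 20 + q^{2} + 20 q + q \left(2 + q\right)$ ($p{\left(q \right)} = \left(q^{2} + \left(2 + q\right) q\right) + \left(1 + q\right) 20 = \left(q^{2} + q \left(2 + q\right)\right) + \left(20 + 20 q\right) = 20 + q^{2} + 20 q + q \left(2 + q\right)$)
$\frac{618129 - 3257009}{1193648 + p{\left(-786 \right)}} = \frac{618129 - 3257009}{1193648 + \left(20 + 2 \left(-786\right)^{2} + 22 \left(-786\right)\right)} = - \frac{2638880}{1193648 + \left(20 + 2 \cdot 617796 - 17292\right)} = - \frac{2638880}{1193648 + \left(20 + 1235592 - 17292\right)} = - \frac{2638880}{1193648 + 1218320} = - \frac{2638880}{2411968} = \left(-2638880\right) \frac{1}{2411968} = - \frac{82465}{75374}$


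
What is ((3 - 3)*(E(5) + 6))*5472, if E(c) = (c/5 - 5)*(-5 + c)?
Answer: 0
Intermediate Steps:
E(c) = (-5 + c)*(-5 + c/5) (E(c) = (c*(⅕) - 5)*(-5 + c) = (c/5 - 5)*(-5 + c) = (-5 + c/5)*(-5 + c) = (-5 + c)*(-5 + c/5))
((3 - 3)*(E(5) + 6))*5472 = ((3 - 3)*((25 - 6*5 + (⅕)*5²) + 6))*5472 = (0*((25 - 30 + (⅕)*25) + 6))*5472 = (0*((25 - 30 + 5) + 6))*5472 = (0*(0 + 6))*5472 = (0*6)*5472 = 0*5472 = 0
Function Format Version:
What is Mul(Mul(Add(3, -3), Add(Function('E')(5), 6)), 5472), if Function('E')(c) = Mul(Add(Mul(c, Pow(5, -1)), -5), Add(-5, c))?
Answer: 0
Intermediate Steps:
Function('E')(c) = Mul(Add(-5, c), Add(-5, Mul(Rational(1, 5), c))) (Function('E')(c) = Mul(Add(Mul(c, Rational(1, 5)), -5), Add(-5, c)) = Mul(Add(Mul(Rational(1, 5), c), -5), Add(-5, c)) = Mul(Add(-5, Mul(Rational(1, 5), c)), Add(-5, c)) = Mul(Add(-5, c), Add(-5, Mul(Rational(1, 5), c))))
Mul(Mul(Add(3, -3), Add(Function('E')(5), 6)), 5472) = Mul(Mul(Add(3, -3), Add(Add(25, Mul(-6, 5), Mul(Rational(1, 5), Pow(5, 2))), 6)), 5472) = Mul(Mul(0, Add(Add(25, -30, Mul(Rational(1, 5), 25)), 6)), 5472) = Mul(Mul(0, Add(Add(25, -30, 5), 6)), 5472) = Mul(Mul(0, Add(0, 6)), 5472) = Mul(Mul(0, 6), 5472) = Mul(0, 5472) = 0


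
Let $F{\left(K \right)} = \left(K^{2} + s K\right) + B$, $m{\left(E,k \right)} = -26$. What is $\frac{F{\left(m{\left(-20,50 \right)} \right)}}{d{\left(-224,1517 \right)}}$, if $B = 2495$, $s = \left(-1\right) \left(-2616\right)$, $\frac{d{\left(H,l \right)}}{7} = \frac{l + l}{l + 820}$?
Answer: $- \frac{3696165}{518} \approx -7135.5$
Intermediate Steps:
$d{\left(H,l \right)} = \frac{14 l}{820 + l}$ ($d{\left(H,l \right)} = 7 \frac{l + l}{l + 820} = 7 \frac{2 l}{820 + l} = \frac{14 l}{820 + l}$)
$s = 2616$
$F{\left(K \right)} = 2495 + K^{2} + 2616 K$ ($F{\left(K \right)} = \left(K^{2} + 2616 K\right) + 2495 = 2495 + K^{2} + 2616 K$)
$\frac{F{\left(m{\left(-20,50 \right)} \right)}}{d{\left(-224,1517 \right)}} = \frac{2495 + \left(-26\right)^{2} + 2616 \left(-26\right)}{14 \cdot 1517 \frac{1}{820 + 1517}} = \frac{2495 + 676 - 68016}{14 \cdot 1517 \cdot \frac{1}{2337}} = - \frac{64845}{14 \cdot 1517 \cdot \frac{1}{2337}} = - \frac{64845}{\frac{518}{57}} = \left(-64845\right) \frac{57}{518} = - \frac{3696165}{518}$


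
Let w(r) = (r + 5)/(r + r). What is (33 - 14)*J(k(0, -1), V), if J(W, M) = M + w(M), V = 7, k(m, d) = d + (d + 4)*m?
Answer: 1045/7 ≈ 149.29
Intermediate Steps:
k(m, d) = d + m*(4 + d) (k(m, d) = d + (4 + d)*m = d + m*(4 + d))
w(r) = (5 + r)/(2*r) (w(r) = (5 + r)/((2*r)) = (5 + r)*(1/(2*r)) = (5 + r)/(2*r))
J(W, M) = M + (5 + M)/(2*M)
(33 - 14)*J(k(0, -1), V) = (33 - 14)*(½ + 7 + (5/2)/7) = 19*(½ + 7 + (5/2)*(⅐)) = 19*(½ + 7 + 5/14) = 19*(55/7) = 1045/7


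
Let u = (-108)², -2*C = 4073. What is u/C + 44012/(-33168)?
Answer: -238250995/33773316 ≈ -7.0544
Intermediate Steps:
C = -4073/2 (C = -½*4073 = -4073/2 ≈ -2036.5)
u = 11664
u/C + 44012/(-33168) = 11664/(-4073/2) + 44012/(-33168) = 11664*(-2/4073) + 44012*(-1/33168) = -23328/4073 - 11003/8292 = -238250995/33773316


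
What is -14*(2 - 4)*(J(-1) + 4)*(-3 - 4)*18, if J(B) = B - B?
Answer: -14112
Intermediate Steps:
J(B) = 0
-14*(2 - 4)*(J(-1) + 4)*(-3 - 4)*18 = -14*(2 - 4)*(0 + 4)*(-3 - 4)*18 = -14*(-2*4)*(-7)*18 = -(-112)*(-7)*18 = -14*56*18 = -784*18 = -14112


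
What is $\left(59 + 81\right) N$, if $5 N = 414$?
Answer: $11592$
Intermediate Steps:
$N = \frac{414}{5}$ ($N = \frac{1}{5} \cdot 414 = \frac{414}{5} \approx 82.8$)
$\left(59 + 81\right) N = \left(59 + 81\right) \frac{414}{5} = 140 \cdot \frac{414}{5} = 11592$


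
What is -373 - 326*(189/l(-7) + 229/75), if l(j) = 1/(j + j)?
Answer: 64592071/75 ≈ 8.6123e+5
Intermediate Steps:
l(j) = 1/(2*j)
-373 - 326*(189/l(-7) + 229/75) = -373 - 326*(189/(((½)/(-7))) + 229/75) = -373 - 326*(189/(((½)*(-⅐))) + 229*(1/75)) = -373 - 326*(189/(-1/14) + 229/75) = -373 - 326*(189*(-14) + 229/75) = -373 - 326*(-2646 + 229/75) = -373 - 326*(-198221/75) = -373 + 64620046/75 = 64592071/75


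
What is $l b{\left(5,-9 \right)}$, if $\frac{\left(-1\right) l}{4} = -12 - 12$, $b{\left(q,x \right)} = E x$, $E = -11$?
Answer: $9504$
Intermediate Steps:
$b{\left(q,x \right)} = - 11 x$
$l = 96$ ($l = - 4 \left(-12 - 12\right) = \left(-4\right) \left(-24\right) = 96$)
$l b{\left(5,-9 \right)} = 96 \left(\left(-11\right) \left(-9\right)\right) = 96 \cdot 99 = 9504$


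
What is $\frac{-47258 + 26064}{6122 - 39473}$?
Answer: $\frac{21194}{33351} \approx 0.63548$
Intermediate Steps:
$\frac{-47258 + 26064}{6122 - 39473} = - \frac{21194}{-33351} = \left(-21194\right) \left(- \frac{1}{33351}\right) = \frac{21194}{33351}$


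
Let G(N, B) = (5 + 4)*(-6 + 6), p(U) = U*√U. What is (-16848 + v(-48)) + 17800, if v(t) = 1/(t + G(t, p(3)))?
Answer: 45695/48 ≈ 951.98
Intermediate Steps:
p(U) = U^(3/2)
G(N, B) = 0 (G(N, B) = 9*0 = 0)
v(t) = 1/t (v(t) = 1/(t + 0) = 1/t)
(-16848 + v(-48)) + 17800 = (-16848 + 1/(-48)) + 17800 = (-16848 - 1/48) + 17800 = -808705/48 + 17800 = 45695/48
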